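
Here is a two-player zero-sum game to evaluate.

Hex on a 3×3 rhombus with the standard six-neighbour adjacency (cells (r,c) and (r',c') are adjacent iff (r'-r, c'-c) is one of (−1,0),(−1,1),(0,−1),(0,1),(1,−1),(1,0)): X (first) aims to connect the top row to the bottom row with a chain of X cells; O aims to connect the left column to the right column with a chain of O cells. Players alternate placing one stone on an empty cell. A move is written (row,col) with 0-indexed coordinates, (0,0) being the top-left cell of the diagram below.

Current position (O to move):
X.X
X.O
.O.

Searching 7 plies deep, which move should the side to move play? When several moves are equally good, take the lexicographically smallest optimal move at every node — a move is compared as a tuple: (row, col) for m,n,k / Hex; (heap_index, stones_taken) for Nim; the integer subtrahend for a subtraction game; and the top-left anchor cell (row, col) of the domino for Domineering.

O's best at [X.X/X.O/.O.]: (2,0)

ply 1, O at X.X/X.O/.O. | (0,1)=-1→XOX/X.O/.O.; (1,1)=-1→X.X/XOO/.O.; (2,0)=+1→X.X/X.O/OO.*; (2,2)=-1→X.X/X.O/.OO
ply 2: X.X/X.O/OO. is terminal -1 (X); from X.X/X.O/.O. depth 7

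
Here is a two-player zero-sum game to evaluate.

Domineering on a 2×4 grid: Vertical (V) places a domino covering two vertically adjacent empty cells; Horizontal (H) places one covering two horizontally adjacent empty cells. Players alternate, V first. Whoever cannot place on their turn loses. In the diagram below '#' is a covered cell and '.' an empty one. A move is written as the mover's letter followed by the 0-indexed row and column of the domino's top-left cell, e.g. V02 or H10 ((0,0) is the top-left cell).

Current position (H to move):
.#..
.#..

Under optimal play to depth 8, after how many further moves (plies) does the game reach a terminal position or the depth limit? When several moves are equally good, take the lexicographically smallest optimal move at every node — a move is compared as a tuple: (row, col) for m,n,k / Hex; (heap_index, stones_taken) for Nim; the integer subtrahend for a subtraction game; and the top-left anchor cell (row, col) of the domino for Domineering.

PV length from [.#../.#..]: 3 plies

p1 H@[.#../.#..]: H02[.###/.#..]+1* H12[.#../.###]+1
p2 V@[.###/.#..]: V00[####/##..]-1*
p3 H@[####/##..]: H12[####/####]+1*
p4 V@[####/####] terminal -1; root [.#../.#..] d8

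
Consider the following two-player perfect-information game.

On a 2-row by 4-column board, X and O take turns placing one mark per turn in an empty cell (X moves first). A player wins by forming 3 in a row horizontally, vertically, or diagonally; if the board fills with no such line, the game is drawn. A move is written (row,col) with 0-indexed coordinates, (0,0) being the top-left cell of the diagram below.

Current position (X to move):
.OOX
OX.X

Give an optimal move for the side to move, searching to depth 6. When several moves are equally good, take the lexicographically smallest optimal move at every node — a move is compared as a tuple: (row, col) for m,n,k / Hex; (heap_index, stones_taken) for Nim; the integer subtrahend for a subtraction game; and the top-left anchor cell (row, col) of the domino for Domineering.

X's best at [.OOX/OX.X]: (1,2)

p1 X@[.OOX/OX.X]: (0,0)[XOOX/OX.X]+0 (1,2)[.OOX/OXXX]+1*
p2 O@[.OOX/OXXX] terminal -1; root [.OOX/OX.X] d6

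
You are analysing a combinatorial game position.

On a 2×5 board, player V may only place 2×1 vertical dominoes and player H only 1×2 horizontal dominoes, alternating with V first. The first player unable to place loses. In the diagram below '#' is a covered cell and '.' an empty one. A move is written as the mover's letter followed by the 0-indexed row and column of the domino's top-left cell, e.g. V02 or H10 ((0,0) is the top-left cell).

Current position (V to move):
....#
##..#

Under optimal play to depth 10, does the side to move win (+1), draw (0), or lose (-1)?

value(....#/##..#, V) = +1

ply 1, V at ....#/##..# | V02=+1→..#.#/###.#*; V03=-1→...##/##.##
ply 2, H at ..#.#/###.# | H00=-1→###.#/###.#*
ply 3, V at ###.#/###.# | V03=+1→#####/#####*
ply 4: #####/##### is terminal -1 (H); from ....#/##..# depth 10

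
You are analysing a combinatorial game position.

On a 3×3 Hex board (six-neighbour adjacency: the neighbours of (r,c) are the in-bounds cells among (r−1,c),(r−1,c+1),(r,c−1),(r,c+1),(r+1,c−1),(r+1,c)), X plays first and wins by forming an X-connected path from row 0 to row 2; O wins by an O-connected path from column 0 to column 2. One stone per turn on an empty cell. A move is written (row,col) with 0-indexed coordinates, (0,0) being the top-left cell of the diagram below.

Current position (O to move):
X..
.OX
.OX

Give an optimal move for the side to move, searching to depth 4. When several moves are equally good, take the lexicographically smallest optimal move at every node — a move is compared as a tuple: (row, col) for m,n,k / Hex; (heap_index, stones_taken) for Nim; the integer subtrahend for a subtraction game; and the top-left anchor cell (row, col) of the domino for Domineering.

O's best at [X../.OX/.OX]: (0,2)

p1 O@[X../.OX/.OX]: (0,1)[XO./.OX/.OX]-1 (0,2)[X.O/.OX/.OX]+1* (1,0)[X../OOX/.OX]-1 (2,0)[X../.OX/OOX]-1
p2 X@[X.O/.OX/.OX]: (0,1)[XXO/.OX/.OX]-1* (1,0)[X.O/XOX/.OX]-1 (2,0)[X.O/.OX/XOX]-1
p3 O@[XXO/.OX/.OX]: (1,0)[XXO/OOX/.OX]+1* (2,0)[XXO/.OX/OOX]+1
p4 X@[XXO/OOX/.OX] terminal -1; root [X../.OX/.OX] d4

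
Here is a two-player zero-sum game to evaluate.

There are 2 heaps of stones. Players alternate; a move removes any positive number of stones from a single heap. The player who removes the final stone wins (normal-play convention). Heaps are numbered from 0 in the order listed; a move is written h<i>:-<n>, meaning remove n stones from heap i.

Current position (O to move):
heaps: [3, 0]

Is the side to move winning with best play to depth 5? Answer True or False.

[(3,0)] O move#1: h0:-1:-1/(2,0), h0:-2:-1/(1,0), h0:-3:+1/(0,0)*
[(0,0)] end (terminal -1, X#2); searched (3,0) to 5

O winning at [(3,0)]: True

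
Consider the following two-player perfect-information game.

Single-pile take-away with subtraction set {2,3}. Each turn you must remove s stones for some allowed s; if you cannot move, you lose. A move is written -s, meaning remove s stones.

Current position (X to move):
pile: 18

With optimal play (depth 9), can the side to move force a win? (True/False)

[18] X move#1: -2:+1/16*, -3:+1/15
[16] O move#2: -2:-1/14*, -3:-1/13
[14] X move#3: -2:-1/12, -3:+1/11*
[11] O move#4: -2:-1/9*, -3:-1/8
[9] X move#5: -2:-1/7, -3:+1/6*
[6] O move#6: -2:-1/4*, -3:-1/3
[4] X move#7: -2:-1/2, -3:+1/1*
[1] end (terminal -1, O#8); searched 18 to 9

X winning at [18]: True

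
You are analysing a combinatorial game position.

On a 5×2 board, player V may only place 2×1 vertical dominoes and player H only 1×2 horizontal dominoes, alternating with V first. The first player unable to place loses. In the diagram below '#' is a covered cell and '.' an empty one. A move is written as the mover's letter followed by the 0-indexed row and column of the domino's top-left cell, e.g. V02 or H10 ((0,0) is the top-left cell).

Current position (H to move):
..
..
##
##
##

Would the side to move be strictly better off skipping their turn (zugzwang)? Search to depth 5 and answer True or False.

[../../##/##/##] H move#1: H00:+1/##/../##/##/##*, H10:+1/../##/##/##/##
[##/../##/##/##] end (terminal -1, V#2); searched ../../##/##/## to 5
pass branch (V moves first from the same position):
  | [../../##/##/##] V move#1: V00:+1/#./#./##/##/##*, V01:+1/.#/.#/##/##/##
  | [#./#./##/##/##] end (terminal -1, H#2); searched ../../##/##/## to 5
H moving scores +1; H passing scores -1

zugzwang(../../##/##/##, H) = False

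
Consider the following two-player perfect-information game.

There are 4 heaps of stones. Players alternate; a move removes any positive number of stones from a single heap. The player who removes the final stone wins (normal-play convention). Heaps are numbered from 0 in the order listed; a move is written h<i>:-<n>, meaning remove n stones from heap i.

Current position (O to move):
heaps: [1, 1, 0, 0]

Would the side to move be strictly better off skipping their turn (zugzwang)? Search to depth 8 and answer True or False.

[(1,1,0,0)] O move#1: h0:-1:-1/(0,1,0,0)*, h1:-1:-1/(1,0,0,0)
[(0,1,0,0)] X move#2: h1:-1:+1/(0,0,0,0)*
[(0,0,0,0)] end (terminal -1, O#3); searched (1,1,0,0) to 8
if O skipped the turn, X would face:
~ [(1,1,0,0)] X move#1: h0:-1:-1/(0,1,0,0)*, h1:-1:-1/(1,0,0,0)
~ [(0,1,0,0)] O move#2: h1:-1:+1/(0,0,0,0)*
~ [(0,0,0,0)] end (terminal -1, X#3); searched (1,1,0,0) to 8
compare (O): move=-1 vs pass=+1

zugzwang((1,1,0,0), O) = True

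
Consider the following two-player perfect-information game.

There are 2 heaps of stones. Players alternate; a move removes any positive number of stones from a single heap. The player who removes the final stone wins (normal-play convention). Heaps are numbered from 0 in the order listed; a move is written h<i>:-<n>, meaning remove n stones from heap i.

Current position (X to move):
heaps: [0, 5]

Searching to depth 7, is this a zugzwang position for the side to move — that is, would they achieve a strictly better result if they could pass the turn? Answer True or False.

p1 X@[(0,5)]: h1:-1[(0,4)]-1 h1:-2[(0,3)]-1 h1:-3[(0,2)]-1 h1:-4[(0,1)]-1 h1:-5[(0,0)]+1*
p2 O@[(0,0)] terminal -1; root [(0,5)] d7
pass branch (O moves first from the same position):
  | p1 O@[(0,5)]: h1:-1[(0,4)]-1 h1:-2[(0,3)]-1 h1:-3[(0,2)]-1 h1:-4[(0,1)]-1 h1:-5[(0,0)]+1*
  | p2 X@[(0,0)] terminal -1; root [(0,5)] d7
X moving scores +1; X passing scores -1

zugzwang((0,5), X) = False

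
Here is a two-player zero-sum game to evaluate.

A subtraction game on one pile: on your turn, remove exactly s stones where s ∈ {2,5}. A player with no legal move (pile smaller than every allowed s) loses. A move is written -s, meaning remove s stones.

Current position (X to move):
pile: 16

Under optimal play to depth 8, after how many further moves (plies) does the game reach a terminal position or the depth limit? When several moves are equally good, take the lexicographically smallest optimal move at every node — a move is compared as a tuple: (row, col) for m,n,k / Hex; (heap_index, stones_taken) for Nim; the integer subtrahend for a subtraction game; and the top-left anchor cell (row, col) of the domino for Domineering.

[16] X move#1: -2:+1/14*, -5:+1/11
[14] O move#2: -2:-1/12*, -5:-1/9
[12] X move#3: -2:-1/10, -5:+1/7*
[7] O move#4: -2:-1/5*, -5:-1/2
[5] X move#5: -2:-1/3, -5:+1/0*
[0] end (terminal -1, O#6); searched 16 to 8

PV length from [16]: 5 plies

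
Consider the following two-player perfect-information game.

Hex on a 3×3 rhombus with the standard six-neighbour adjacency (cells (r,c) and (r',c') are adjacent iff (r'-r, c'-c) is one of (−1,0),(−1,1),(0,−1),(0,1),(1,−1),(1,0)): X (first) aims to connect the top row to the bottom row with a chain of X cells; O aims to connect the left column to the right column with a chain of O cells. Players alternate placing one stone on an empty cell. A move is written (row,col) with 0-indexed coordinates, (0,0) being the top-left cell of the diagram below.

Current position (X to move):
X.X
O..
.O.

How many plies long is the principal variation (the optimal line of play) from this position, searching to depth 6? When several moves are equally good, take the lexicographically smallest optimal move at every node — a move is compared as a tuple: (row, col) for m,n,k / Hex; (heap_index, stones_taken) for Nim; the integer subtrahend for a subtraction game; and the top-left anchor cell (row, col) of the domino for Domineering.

p1 X@[X.X/O../.O.]: (0,1)[XXX/O../.O.]-1* (1,1)[X.X/OX./.O.]-1 (1,2)[X.X/O.X/.O.]-1 (2,0)[X.X/O../XO.]-1 (2,2)[X.X/O../.OX]-1
p2 O@[XXX/O../.O.]: (1,1)[XXX/OO./.O.]+1* (1,2)[XXX/O.O/.O.]+1 (2,0)[XXX/O../OO.]+1 (2,2)[XXX/O../.OO]+1
p3 X@[XXX/OO./.O.]: (1,2)[XXX/OOX/.O.]-1* (2,0)[XXX/OO./XO.]-1 (2,2)[XXX/OO./.OX]-1
p4 O@[XXX/OOX/.O.]: (2,0)[XXX/OOX/OO.]-1 (2,2)[XXX/OOX/.OO]+1*
p5 X@[XXX/OOX/.OO] terminal -1; root [X.X/O../.O.] d6

PV length from [X.X/O../.O.]: 4 plies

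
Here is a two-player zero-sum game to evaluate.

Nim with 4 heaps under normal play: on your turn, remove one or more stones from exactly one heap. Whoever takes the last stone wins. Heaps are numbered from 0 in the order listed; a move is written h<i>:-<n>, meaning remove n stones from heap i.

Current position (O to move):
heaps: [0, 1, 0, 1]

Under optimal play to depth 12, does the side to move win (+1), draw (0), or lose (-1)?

value((0,1,0,1), O) = -1

[(0,1,0,1)] O move#1: h1:-1:-1/(0,0,0,1)*, h3:-1:-1/(0,1,0,0)
[(0,0,0,1)] X move#2: h3:-1:+1/(0,0,0,0)*
[(0,0,0,0)] end (terminal -1, O#3); searched (0,1,0,1) to 12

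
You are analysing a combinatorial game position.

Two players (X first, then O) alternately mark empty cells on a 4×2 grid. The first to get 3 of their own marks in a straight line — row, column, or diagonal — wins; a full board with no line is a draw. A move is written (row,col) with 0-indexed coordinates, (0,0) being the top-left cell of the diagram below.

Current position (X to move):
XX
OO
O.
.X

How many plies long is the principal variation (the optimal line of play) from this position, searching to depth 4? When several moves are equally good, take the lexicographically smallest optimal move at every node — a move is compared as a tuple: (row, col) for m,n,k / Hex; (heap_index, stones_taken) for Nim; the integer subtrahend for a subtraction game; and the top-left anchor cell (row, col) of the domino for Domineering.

ply 1, X at XX/OO/O./.X | (2,1)=-1→XX/OO/OX/.X; (3,0)=+0→XX/OO/O./XX*
ply 2, O at XX/OO/O./XX | (2,1)=+0→XX/OO/OO/XX*
ply 3: XX/OO/OO/XX is terminal +0 (X); from XX/OO/O./.X depth 4

PV length from [XX/OO/O./.X]: 2 plies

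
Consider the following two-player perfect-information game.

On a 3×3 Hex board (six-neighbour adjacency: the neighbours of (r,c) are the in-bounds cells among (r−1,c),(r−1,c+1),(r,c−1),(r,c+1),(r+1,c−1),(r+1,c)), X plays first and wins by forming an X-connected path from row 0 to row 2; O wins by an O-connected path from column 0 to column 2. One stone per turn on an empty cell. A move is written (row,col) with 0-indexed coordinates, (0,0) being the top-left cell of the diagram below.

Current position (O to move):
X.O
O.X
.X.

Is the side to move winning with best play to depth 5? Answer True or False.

O winning at [X.O/O.X/.X.]: True

ply 1, O at X.O/O.X/.X. | (0,1)=+1→XOO/O.X/.X.*; (1,1)=+1→X.O/OOX/.X.; (2,0)=+1→X.O/O.X/OX.; (2,2)=+1→X.O/O.X/.XO
ply 2: XOO/O.X/.X. is terminal -1 (X); from X.O/O.X/.X. depth 5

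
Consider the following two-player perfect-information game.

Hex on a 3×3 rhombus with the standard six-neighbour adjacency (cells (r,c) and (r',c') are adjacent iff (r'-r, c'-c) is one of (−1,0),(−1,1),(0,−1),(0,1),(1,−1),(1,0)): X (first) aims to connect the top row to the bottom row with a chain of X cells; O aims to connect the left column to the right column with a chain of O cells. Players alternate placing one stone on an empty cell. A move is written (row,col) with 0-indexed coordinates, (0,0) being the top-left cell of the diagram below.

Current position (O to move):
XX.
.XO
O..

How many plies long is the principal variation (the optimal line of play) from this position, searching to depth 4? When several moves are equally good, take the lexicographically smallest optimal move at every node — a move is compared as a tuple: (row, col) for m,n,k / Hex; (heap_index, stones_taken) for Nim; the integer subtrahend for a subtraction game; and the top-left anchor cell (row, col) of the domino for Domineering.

p1 O@[XX./.XO/O..]: (0,2)[XXO/.XO/O..]-1 (1,0)[XX./OXO/O..]-1 (2,1)[XX./.XO/OO.]+1* (2,2)[XX./.XO/O.O]-1
p2 X@[XX./.XO/OO.] terminal -1; root [XX./.XO/O..] d4

PV length from [XX./.XO/O..]: 1 ply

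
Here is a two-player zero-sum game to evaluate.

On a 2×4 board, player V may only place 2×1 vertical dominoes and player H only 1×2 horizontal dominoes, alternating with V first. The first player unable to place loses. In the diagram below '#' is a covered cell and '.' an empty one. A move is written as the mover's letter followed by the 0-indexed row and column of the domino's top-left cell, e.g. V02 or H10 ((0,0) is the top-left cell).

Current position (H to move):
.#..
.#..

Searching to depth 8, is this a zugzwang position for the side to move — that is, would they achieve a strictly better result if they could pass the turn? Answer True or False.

zugzwang(.#../.#.., H) = False

ply 1, H at .#../.#.. | H02=+1→.###/.#..*; H12=+1→.#../.###
ply 2, V at .###/.#.. | V00=-1→####/##..*
ply 3, H at ####/##.. | H12=+1→####/####*
ply 4: ####/#### is terminal -1 (V); from .#../.#.. depth 8
suppose H passes — search the same position with V to move:
pass> ply 1, V at .#../.#.. | V00=-1→##../##..; V02=+1→.##./.##.*; V03=+1→.#.#/.#.#
pass> ply 2: .##./.##. is terminal -1 (H); from .#../.#.. depth 8
for H: play +1, pass -1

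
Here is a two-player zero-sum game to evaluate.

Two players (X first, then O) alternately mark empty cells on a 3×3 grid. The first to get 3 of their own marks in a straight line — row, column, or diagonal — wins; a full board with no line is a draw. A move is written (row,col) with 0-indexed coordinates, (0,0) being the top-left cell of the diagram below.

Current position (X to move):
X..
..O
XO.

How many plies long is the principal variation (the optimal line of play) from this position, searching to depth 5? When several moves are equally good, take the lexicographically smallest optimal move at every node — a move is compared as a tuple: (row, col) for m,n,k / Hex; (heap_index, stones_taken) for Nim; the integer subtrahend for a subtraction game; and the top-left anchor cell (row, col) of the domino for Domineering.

[X../..O/XO.] X move#1: (0,1):+1/XX./..O/XO.*, (0,2):+1/X.X/..O/XO., (1,0):+1/X../X.O/XO., (1,1):+1/X../.XO/XO., (2,2):+1/X../..O/XOX
[XX./..O/XO.] O move#2: (0,2):-1/XXO/..O/XO.*, (1,0):-1/XX./O.O/XO., (1,1):-1/XX./.OO/XO., (2,2):-1/XX./..O/XOO
[XXO/..O/XO.] X move#3: (1,0):+1/XXO/X.O/XO.*, (1,1):-1/XXO/.XO/XO., (2,2):+1/XXO/..O/XOX
[XXO/X.O/XO.] end (terminal -1, O#4); searched X../..O/XO. to 5

PV length from [X../..O/XO.]: 3 plies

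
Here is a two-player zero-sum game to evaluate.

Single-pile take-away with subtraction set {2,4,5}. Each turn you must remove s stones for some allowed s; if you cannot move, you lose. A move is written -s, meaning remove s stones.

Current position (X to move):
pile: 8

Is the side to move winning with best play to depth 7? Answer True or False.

[8] X move#1: -2:-1/6*, -4:-1/4, -5:-1/3
[6] O move#2: -2:-1/4, -4:-1/2, -5:+1/1*
[1] end (terminal -1, X#3); searched 8 to 7

X winning at [8]: False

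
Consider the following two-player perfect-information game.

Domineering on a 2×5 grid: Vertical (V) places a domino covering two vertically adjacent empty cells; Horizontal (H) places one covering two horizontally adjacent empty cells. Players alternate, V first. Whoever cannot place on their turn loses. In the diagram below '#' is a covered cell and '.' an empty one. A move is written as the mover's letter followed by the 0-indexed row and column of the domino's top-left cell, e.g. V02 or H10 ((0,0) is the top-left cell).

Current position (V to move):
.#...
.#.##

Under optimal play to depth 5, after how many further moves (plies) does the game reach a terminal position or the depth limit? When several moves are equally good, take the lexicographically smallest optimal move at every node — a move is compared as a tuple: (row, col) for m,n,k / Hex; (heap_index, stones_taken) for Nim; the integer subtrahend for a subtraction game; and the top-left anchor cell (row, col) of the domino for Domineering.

PV length from [.#.../.#.##]: 3 plies

p1 V@[.#.../.#.##]: V00[##.../##.##]-1 V02[.##../.####]+1*
p2 H@[.##../.####]: H03[.####/.####]-1*
p3 V@[.####/.####]: V00[#####/#####]+1*
p4 H@[#####/#####] terminal -1; root [.#.../.#.##] d5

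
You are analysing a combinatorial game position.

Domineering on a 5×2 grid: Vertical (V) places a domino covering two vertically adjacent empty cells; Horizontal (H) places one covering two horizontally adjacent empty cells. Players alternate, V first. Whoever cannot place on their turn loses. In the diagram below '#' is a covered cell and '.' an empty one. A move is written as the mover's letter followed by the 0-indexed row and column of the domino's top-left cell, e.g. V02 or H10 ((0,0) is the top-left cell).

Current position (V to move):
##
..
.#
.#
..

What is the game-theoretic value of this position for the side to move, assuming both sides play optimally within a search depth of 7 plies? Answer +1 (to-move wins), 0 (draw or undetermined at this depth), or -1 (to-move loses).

value(##/../.#/.#/.., V) = -1

[##/../.#/.#/..] V move#1: V10:-1/##/#./##/.#/..*, V20:-1/##/../##/##/.., V30:-1/##/../.#/##/#.
[##/#./##/.#/..] H move#2: H40:+1/##/#./##/.#/##*
[##/#./##/.#/##] end (terminal -1, V#3); searched ##/../.#/.#/.. to 7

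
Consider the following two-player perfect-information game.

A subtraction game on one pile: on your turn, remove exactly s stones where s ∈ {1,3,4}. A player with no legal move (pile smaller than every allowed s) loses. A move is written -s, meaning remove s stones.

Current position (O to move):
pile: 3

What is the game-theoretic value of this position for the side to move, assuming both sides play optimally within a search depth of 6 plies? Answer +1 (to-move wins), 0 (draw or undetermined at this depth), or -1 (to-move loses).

value(3, O) = +1

[3] O move#1: -1:+1/2*, -3:+1/0
[2] X move#2: -1:-1/1*
[1] O move#3: -1:+1/0*
[0] end (terminal -1, X#4); searched 3 to 6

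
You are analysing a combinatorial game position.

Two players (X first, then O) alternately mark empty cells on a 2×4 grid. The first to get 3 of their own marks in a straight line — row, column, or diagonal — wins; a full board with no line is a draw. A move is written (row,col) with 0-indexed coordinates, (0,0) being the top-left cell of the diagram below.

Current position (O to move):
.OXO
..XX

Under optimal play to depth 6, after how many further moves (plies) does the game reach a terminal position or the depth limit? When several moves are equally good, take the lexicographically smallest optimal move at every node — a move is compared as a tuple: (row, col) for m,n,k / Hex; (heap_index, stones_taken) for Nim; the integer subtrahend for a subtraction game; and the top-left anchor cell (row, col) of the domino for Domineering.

[.OXO/..XX] O move#1: (0,0):-1/OOXO/..XX, (1,0):-1/.OXO/O.XX, (1,1):+0/.OXO/.OXX*
[.OXO/.OXX] X move#2: (0,0):+0/XOXO/.OXX*, (1,0):+0/.OXO/XOXX
[XOXO/.OXX] O move#3: (1,0):+0/XOXO/OOXX*
[XOXO/OOXX] end (terminal +0, X#4); searched .OXO/..XX to 6

PV length from [.OXO/..XX]: 3 plies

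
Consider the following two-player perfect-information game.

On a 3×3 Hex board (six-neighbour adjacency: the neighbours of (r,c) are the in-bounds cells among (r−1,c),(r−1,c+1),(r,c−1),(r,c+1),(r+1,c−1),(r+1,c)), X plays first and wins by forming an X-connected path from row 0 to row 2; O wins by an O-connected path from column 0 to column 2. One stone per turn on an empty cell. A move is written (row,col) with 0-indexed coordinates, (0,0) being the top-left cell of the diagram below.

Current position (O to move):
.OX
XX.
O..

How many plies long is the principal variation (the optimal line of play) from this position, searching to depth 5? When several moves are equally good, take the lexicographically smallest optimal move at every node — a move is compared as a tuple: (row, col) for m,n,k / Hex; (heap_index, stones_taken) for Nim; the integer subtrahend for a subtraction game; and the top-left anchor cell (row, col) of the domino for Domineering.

[.OX/XX./O..] O move#1: (0,0):-1/OOX/XX./O.., (1,2):-1/.OX/XXO/O.., (2,1):+1/.OX/XX./OO.*, (2,2):-1/.OX/XX./O.O
[.OX/XX./OO.] X move#2: (0,0):-1/XOX/XX./OO.*, (1,2):-1/.OX/XXX/OO., (2,2):-1/.OX/XX./OOX
[XOX/XX./OO.] O move#3: (1,2):+1/XOX/XXO/OO.*, (2,2):+1/XOX/XX./OOO
[XOX/XXO/OO.] end (terminal -1, X#4); searched .OX/XX./O.. to 5

PV length from [.OX/XX./O..]: 3 plies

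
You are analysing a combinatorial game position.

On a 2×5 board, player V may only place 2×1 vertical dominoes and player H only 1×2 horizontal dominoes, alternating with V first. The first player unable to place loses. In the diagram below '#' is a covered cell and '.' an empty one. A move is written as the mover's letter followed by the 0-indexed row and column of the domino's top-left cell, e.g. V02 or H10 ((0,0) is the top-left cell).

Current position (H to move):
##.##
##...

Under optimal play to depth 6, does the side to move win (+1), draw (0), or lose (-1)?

value(##.##/##..., H) = +1

[##.##/##...] H move#1: H12:+1/##.##/####.*, H13:-1/##.##/##.##
[##.##/####.] end (terminal -1, V#2); searched ##.##/##... to 6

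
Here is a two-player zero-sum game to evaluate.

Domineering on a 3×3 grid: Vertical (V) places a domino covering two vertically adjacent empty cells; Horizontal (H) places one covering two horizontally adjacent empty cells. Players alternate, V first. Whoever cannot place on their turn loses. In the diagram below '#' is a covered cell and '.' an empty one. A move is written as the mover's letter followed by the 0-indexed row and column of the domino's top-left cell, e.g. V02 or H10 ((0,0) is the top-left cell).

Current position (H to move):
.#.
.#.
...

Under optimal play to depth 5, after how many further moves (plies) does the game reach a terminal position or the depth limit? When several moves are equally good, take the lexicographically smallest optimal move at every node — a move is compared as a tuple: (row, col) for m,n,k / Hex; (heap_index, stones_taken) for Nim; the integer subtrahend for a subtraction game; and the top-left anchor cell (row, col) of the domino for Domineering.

PV length from [.#./.#./...]: 2 plies

ply 1, H at .#./.#./... | H20=-1→.#./.#./##.*; H21=-1→.#./.#./.##
ply 2, V at .#./.#./##. | V00=+1→##./##./##.*; V02=+1→.##/.##/##.; V12=+1→.#./.##/###
ply 3: ##./##./##. is terminal -1 (H); from .#./.#./... depth 5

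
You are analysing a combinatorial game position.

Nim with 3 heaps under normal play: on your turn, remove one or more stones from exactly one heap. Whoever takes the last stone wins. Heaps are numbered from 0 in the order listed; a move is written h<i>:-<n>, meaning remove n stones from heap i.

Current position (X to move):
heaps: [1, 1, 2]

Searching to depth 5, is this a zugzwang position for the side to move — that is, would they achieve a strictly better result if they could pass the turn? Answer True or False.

zugzwang((1,1,2), X) = False

p1 X@[(1,1,2)]: h0:-1[(0,1,2)]-1 h1:-1[(1,0,2)]-1 h2:-1[(1,1,1)]-1 h2:-2[(1,1,0)]+1*
p2 O@[(1,1,0)]: h0:-1[(0,1,0)]-1* h1:-1[(1,0,0)]-1
p3 X@[(0,1,0)]: h1:-1[(0,0,0)]+1*
p4 O@[(0,0,0)] terminal -1; root [(1,1,2)] d5
if X skipped the turn, O would face:
~ p1 O@[(1,1,2)]: h0:-1[(0,1,2)]-1 h1:-1[(1,0,2)]-1 h2:-1[(1,1,1)]-1 h2:-2[(1,1,0)]+1*
~ p2 X@[(1,1,0)]: h0:-1[(0,1,0)]-1* h1:-1[(1,0,0)]-1
~ p3 O@[(0,1,0)]: h1:-1[(0,0,0)]+1*
~ p4 X@[(0,0,0)] terminal -1; root [(1,1,2)] d5
compare (X): move=+1 vs pass=-1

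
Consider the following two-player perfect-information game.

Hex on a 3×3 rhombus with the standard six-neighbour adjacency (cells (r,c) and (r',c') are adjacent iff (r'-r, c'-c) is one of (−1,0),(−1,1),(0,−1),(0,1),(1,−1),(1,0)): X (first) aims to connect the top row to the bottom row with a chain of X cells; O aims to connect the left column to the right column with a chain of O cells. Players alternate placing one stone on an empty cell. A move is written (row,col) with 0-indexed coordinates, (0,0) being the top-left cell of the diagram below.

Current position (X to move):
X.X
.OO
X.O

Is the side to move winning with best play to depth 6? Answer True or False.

p1 X@[X.X/.OO/X.O]: (0,1)[XXX/.OO/X.O]-1 (1,0)[X.X/XOO/X.O]+1* (2,1)[X.X/.OO/XXO]-1
p2 O@[X.X/XOO/X.O] terminal -1; root [X.X/.OO/X.O] d6

X winning at [X.X/.OO/X.O]: True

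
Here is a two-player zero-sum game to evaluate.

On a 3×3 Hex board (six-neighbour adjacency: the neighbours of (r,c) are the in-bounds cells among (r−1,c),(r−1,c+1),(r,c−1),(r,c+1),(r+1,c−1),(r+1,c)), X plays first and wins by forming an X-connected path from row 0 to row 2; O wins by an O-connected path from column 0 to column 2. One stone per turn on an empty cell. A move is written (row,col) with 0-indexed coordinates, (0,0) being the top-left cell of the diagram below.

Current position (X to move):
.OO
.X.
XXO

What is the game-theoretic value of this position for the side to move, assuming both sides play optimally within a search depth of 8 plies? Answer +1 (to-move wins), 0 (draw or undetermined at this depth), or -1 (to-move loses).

value(.OO/.X./XXO, X) = -1

ply 1, X at .OO/.X./XXO | (0,0)=-1→XOO/.X./XXO*; (1,0)=-1→.OO/XX./XXO; (1,2)=-1→.OO/.XX/XXO
ply 2, O at XOO/.X./XXO | (1,0)=+1→XOO/OX./XXO*; (1,2)=-1→XOO/.XO/XXO
ply 3: XOO/OX./XXO is terminal -1 (X); from .OO/.X./XXO depth 8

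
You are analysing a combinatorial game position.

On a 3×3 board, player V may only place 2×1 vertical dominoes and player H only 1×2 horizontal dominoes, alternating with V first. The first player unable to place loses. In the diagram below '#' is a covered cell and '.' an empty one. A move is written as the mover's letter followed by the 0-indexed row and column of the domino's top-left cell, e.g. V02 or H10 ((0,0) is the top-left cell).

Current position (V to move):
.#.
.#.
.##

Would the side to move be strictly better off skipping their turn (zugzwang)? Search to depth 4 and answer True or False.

ply 1, V at .#./.#./.## | V00=+1→##./##./.##*; V02=+1→.##/.##/.##; V10=+1→.#./##./###
ply 2: ##./##./.## is terminal -1 (H); from .#./.#./.## depth 4
pass branch (H moves first from the same position):
  | ply 1: .#./.#./.## is terminal -1 (H); from .#./.#./.## depth 4
V moving scores +1; V passing scores +1

zugzwang(.#./.#./.##, V) = False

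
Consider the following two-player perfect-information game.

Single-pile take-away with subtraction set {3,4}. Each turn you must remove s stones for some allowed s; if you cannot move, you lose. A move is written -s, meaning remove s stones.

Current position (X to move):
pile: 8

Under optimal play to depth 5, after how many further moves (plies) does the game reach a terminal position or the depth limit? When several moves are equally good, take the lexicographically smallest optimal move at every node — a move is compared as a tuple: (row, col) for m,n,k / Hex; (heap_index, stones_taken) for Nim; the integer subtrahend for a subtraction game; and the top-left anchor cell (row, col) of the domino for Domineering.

PV length from [8]: 2 plies

ply 1, X at 8 | -3=-1→5*; -4=-1→4
ply 2, O at 5 | -3=+1→2*; -4=+1→1
ply 3: 2 is terminal -1 (X); from 8 depth 5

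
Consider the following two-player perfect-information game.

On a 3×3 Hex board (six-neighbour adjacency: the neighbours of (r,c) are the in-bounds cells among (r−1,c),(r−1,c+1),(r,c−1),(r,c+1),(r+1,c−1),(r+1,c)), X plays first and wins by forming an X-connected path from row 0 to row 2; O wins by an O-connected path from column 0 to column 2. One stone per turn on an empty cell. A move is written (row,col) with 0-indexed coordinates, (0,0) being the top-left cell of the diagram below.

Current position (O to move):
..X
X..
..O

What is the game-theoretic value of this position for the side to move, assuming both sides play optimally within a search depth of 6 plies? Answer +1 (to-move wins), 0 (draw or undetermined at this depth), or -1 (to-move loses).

value(..X/X../..O, O) = -1

ply 1, O at ..X/X../..O | (0,0)=-1→O.X/X../..O*; (0,1)=-1→.OX/X../..O; (1,1)=-1→..X/XO./..O; (1,2)=-1→..X/X.O/..O; (2,0)=-1→..X/X../O.O; (2,1)=-1→..X/X../.OO
ply 2, X at O.X/X../..O | (0,1)=+1→OXX/X../..O*; (1,1)=+1→O.X/XX./..O; (1,2)=+1→O.X/X.X/..O; (2,0)=+1→O.X/X../X.O; (2,1)=+1→O.X/X../.XO
ply 3, O at OXX/X../..O | (1,1)=-1→OXX/XO./..O*; (1,2)=-1→OXX/X.O/..O; (2,0)=-1→OXX/X../O.O; (2,1)=-1→OXX/X../.OO
ply 4, X at OXX/XO./..O | (1,2)=+1→OXX/XOX/..O*; (2,0)=+1→OXX/XO./X.O; (2,1)=+1→OXX/XO./.XO
ply 5, O at OXX/XOX/..O | (2,0)=-1→OXX/XOX/O.O*; (2,1)=-1→OXX/XOX/.OO
ply 6, X at OXX/XOX/O.O | (2,1)=+1→OXX/XOX/OXO*
ply 7: OXX/XOX/OXO is terminal -1 (O); from ..X/X../..O depth 6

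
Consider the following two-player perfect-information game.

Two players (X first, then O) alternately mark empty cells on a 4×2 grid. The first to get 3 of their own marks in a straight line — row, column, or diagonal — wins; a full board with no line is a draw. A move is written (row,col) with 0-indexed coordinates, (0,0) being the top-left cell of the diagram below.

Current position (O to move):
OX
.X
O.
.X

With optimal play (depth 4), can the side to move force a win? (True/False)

O winning at [OX/.X/O./.X]: True

[OX/.X/O./.X] O move#1: (1,0):+1/OX/OX/O./.X*, (2,1):+0/OX/.X/OO/.X, (3,0):-1/OX/.X/O./OX
[OX/OX/O./.X] end (terminal -1, X#2); searched OX/.X/O./.X to 4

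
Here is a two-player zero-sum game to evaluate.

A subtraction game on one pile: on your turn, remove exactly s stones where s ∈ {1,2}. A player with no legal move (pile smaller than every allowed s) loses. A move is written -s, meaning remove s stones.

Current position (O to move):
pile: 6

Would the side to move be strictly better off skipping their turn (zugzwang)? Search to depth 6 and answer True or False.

zugzwang(6, O) = True

p1 O@[6]: -1[5]-1* -2[4]-1
p2 X@[5]: -1[4]-1 -2[3]+1*
p3 O@[3]: -1[2]-1* -2[1]-1
p4 X@[2]: -1[1]-1 -2[0]+1*
p5 O@[0] terminal -1; root [6] d6
if O skipped the turn, X would face:
~ p1 X@[6]: -1[5]-1* -2[4]-1
~ p2 O@[5]: -1[4]-1 -2[3]+1*
~ p3 X@[3]: -1[2]-1* -2[1]-1
~ p4 O@[2]: -1[1]-1 -2[0]+1*
~ p5 X@[0] terminal -1; root [6] d6
compare (O): move=-1 vs pass=+1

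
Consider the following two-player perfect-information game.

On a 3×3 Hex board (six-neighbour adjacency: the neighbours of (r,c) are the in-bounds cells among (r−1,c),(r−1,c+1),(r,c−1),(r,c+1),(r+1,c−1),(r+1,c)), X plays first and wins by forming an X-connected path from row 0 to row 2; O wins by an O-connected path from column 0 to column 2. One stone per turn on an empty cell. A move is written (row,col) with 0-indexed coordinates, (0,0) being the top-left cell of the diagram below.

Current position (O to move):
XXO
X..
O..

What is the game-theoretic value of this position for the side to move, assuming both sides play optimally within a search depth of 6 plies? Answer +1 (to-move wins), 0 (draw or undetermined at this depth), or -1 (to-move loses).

value(XXO/X../O.., O) = +1

[XXO/X../O..] O move#1: (1,1):+1/XXO/XO./O..*, (1,2):+1/XXO/X.O/O.., (2,1):+1/XXO/X../OO., (2,2):+1/XXO/X../O.O
[XXO/XO./O..] end (terminal -1, X#2); searched XXO/X../O.. to 6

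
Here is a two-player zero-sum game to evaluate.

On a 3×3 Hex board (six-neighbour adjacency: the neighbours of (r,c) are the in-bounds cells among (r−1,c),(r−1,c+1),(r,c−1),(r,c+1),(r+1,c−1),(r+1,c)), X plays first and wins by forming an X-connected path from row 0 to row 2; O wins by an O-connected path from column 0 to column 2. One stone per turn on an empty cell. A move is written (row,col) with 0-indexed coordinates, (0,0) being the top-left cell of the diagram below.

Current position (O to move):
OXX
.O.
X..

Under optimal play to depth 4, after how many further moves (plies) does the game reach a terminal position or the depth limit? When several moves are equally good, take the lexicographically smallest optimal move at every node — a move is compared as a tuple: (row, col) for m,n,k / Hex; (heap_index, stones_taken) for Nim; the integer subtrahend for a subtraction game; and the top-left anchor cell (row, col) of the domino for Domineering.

[OXX/.O./X..] O move#1: (1,0):-1/OXX/OO./X..*, (1,2):-1/OXX/.OO/X.., (2,1):-1/OXX/.O./XO., (2,2):-1/OXX/.O./X.O
[OXX/OO./X..] X move#2: (1,2):+1/OXX/OOX/X..*, (2,1):-1/OXX/OO./XX., (2,2):-1/OXX/OO./X.X
[OXX/OOX/X..] O move#3: (2,1):-1/OXX/OOX/XO.*, (2,2):-1/OXX/OOX/X.O
[OXX/OOX/XO.] X move#4: (2,2):+1/OXX/OOX/XOX*
[OXX/OOX/XOX] end (terminal -1, O#5); searched OXX/.O./X.. to 4

PV length from [OXX/.O./X..]: 4 plies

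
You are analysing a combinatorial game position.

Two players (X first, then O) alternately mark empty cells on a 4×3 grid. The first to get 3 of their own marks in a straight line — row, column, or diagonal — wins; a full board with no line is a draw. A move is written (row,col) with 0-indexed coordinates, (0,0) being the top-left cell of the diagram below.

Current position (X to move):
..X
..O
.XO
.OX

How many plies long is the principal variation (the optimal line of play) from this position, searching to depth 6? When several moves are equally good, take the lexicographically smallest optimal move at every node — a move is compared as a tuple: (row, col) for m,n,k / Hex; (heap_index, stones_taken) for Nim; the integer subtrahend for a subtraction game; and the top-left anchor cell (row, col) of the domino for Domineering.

[..X/..O/.XO/.OX] X move#1: (0,0):+1/X.X/..O/.XO/.OX*, (0,1):+1/.XX/..O/.XO/.OX, (1,0):+1/..X/X.O/.XO/.OX, (1,1):+1/..X/.XO/.XO/.OX, (2,0):+1/..X/..O/XXO/.OX, (3,0):+1/..X/..O/.XO/XOX
[X.X/..O/.XO/.OX] O move#2: (0,1):-1/XOX/..O/.XO/.OX*, (1,0):-1/X.X/O.O/.XO/.OX, (1,1):-1/X.X/.OO/.XO/.OX, (2,0):-1/X.X/..O/OXO/.OX, (3,0):-1/X.X/..O/.XO/OOX
[XOX/..O/.XO/.OX] X move#3: (1,0):+1/XOX/X.O/.XO/.OX*, (1,1):+1/XOX/.XO/.XO/.OX, (2,0):+1/XOX/..O/XXO/.OX, (3,0):+0/XOX/..O/.XO/XOX
[XOX/X.O/.XO/.OX] end (terminal -1, O#4); searched ..X/..O/.XO/.OX to 6

PV length from [..X/..O/.XO/.OX]: 3 plies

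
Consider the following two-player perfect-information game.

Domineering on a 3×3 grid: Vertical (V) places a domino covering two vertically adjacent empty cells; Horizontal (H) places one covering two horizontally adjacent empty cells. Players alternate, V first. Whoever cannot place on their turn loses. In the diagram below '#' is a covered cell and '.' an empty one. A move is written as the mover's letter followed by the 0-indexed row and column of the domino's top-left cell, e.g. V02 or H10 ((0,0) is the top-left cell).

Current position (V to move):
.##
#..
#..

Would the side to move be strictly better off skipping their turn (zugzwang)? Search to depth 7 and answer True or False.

zugzwang(.##/#../#.., V) = False

p1 V@[.##/#../#..]: V11[.##/##./##.]+1* V12[.##/#.#/#.#]+1
p2 H@[.##/##./##.] terminal -1; root [.##/#../#..] d7
pass branch (H moves first from the same position):
  | p1 H@[.##/#../#..]: H11[.##/###/#..]+1* H21[.##/#../###]+1
  | p2 V@[.##/###/#..] terminal -1; root [.##/#../#..] d7
V moving scores +1; V passing scores -1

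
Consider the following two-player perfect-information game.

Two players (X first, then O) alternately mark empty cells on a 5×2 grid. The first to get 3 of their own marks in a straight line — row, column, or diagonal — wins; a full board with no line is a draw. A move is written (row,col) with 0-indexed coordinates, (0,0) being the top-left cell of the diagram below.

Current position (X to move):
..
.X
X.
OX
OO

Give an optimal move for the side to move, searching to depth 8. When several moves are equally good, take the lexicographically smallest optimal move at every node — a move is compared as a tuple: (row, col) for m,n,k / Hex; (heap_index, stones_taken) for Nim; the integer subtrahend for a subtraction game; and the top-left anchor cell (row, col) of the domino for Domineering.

[../.X/X./OX/OO] X move#1: (0,0):+1/X./.X/X./OX/OO*, (0,1):+0/.X/.X/X./OX/OO, (1,0):+1/../XX/X./OX/OO, (2,1):+1/../.X/XX/OX/OO
[X./.X/X./OX/OO] O move#2: (0,1):-1/XO/.X/X./OX/OO*, (1,0):-1/X./OX/X./OX/OO, (2,1):-1/X./.X/XO/OX/OO
[XO/.X/X./OX/OO] X move#3: (1,0):+1/XO/XX/X./OX/OO*, (2,1):+1/XO/.X/XX/OX/OO
[XO/XX/X./OX/OO] end (terminal -1, O#4); searched ../.X/X./OX/OO to 8

X's best at [../.X/X./OX/OO]: (0,0)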